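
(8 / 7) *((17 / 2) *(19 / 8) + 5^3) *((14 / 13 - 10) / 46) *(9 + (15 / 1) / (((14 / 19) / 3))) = -2873349 / 1274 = -2255.38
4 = 4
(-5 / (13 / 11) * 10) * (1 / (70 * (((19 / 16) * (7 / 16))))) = -14080 / 12103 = -1.16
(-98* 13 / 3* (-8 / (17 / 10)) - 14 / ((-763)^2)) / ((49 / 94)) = 796779770572 / 207834333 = 3833.73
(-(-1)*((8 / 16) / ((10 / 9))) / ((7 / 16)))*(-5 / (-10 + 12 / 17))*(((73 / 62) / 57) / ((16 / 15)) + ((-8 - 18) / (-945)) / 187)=64991023 / 6019250160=0.01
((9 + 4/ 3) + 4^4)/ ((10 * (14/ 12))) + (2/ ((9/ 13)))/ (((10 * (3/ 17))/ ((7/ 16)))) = 355997/ 15120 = 23.54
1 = 1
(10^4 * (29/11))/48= 18125/33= 549.24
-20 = -20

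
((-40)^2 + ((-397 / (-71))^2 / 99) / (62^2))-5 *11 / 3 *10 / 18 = 9149620641527 / 5755148388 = 1589.81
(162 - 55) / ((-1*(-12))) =107 / 12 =8.92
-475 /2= -237.50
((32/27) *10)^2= 102400/729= 140.47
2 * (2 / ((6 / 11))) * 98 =718.67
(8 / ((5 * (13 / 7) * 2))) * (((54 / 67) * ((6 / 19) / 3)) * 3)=9072 / 82745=0.11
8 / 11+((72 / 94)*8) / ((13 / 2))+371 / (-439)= 2433845 / 2950519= 0.82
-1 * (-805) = 805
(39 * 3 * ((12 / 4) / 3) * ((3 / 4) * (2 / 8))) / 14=351 / 224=1.57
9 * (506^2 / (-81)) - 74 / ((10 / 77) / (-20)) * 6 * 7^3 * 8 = 1688357660 / 9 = 187595295.56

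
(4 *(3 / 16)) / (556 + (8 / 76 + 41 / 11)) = 627 / 468020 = 0.00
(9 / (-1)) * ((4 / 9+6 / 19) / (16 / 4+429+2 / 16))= -208 / 13167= -0.02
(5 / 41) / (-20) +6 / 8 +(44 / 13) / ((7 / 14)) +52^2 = 2890473 / 1066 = 2711.51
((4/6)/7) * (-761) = -72.48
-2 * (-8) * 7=112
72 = 72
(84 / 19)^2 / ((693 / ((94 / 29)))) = 10528 / 115159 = 0.09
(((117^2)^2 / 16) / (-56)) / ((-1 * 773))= 187388721 / 692608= 270.56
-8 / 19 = -0.42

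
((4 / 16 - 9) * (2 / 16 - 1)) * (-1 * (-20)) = 1225 / 8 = 153.12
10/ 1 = 10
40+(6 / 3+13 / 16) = 685 / 16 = 42.81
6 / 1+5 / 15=19 / 3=6.33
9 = 9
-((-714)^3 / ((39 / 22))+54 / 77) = 205535472210 / 1001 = 205330142.07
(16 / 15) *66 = 352 / 5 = 70.40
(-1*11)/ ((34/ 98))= -539/ 17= -31.71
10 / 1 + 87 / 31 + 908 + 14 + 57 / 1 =30746 / 31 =991.81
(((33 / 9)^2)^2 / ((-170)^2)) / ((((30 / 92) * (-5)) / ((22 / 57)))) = -3704173 / 2501836875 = -0.00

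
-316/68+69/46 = -107/34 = -3.15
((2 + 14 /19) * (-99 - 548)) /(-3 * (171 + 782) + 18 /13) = 437372 /705831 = 0.62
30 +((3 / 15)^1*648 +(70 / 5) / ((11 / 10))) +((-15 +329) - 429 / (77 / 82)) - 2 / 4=22307 / 770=28.97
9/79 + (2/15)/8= 619/4740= 0.13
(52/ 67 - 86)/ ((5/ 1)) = -1142/ 67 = -17.04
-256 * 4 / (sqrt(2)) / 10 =-256 * sqrt(2) / 5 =-72.41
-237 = -237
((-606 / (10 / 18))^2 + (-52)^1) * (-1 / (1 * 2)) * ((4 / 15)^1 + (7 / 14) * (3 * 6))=-2067264712 / 375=-5512705.90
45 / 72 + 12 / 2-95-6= -755 / 8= -94.38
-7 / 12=-0.58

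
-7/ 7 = -1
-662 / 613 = -1.08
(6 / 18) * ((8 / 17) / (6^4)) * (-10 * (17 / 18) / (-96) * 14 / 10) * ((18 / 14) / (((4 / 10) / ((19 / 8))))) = 95 / 746496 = 0.00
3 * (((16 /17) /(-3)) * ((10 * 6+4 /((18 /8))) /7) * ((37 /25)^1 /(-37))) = 8896 /26775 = 0.33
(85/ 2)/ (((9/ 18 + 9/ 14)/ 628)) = 93415/ 4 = 23353.75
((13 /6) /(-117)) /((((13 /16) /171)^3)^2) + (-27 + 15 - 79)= -7767885198081803203 /4826809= -1609321023077.94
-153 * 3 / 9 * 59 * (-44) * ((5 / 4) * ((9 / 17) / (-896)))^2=3942675 / 54591488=0.07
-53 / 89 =-0.60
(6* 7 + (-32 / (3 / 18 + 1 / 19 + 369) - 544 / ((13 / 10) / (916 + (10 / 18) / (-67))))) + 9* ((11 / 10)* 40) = -126328270424530 / 329951349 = -382869.39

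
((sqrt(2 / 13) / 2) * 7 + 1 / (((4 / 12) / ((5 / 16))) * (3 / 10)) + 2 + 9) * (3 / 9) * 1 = 7 * sqrt(26) / 78 + 113 / 24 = 5.17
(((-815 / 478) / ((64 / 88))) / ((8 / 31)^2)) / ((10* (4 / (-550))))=473845075 / 978944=484.04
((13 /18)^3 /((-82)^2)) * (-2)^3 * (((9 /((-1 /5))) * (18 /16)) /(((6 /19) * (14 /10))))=1043575 /20333376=0.05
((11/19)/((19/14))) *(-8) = -1232/361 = -3.41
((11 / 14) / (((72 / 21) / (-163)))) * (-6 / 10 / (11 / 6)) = 489 / 40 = 12.22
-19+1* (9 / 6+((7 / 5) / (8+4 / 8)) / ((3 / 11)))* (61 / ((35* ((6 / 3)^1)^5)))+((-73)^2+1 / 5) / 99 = 73188581 / 2094400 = 34.94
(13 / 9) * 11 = 143 / 9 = 15.89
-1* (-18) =18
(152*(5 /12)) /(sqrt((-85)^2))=38 /51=0.75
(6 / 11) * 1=0.55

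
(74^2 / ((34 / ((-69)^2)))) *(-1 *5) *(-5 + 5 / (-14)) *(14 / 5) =977671350 / 17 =57510079.41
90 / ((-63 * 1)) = -10 / 7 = -1.43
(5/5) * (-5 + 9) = 4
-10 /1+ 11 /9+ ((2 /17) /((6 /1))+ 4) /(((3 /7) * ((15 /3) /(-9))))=-3926 /153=-25.66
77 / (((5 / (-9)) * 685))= -0.20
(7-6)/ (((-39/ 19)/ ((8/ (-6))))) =76/ 117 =0.65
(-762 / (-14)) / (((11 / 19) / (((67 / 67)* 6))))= 43434 / 77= 564.08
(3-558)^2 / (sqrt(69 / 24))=616050 *sqrt(46) / 23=181663.23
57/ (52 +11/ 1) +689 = 14488/ 21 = 689.90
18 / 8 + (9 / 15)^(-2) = 181 / 36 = 5.03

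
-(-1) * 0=0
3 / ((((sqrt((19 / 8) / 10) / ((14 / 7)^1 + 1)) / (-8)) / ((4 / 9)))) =-128 * sqrt(95) / 19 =-65.66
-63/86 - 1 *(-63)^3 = 21503979/86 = 250046.27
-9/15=-3/5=-0.60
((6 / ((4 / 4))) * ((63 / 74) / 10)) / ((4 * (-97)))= -189 / 143560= -0.00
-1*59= -59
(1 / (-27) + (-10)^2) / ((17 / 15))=13495 / 153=88.20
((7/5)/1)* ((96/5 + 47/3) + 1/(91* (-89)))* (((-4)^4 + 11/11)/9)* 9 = 1088590834/86775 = 12544.98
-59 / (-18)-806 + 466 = -6061 / 18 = -336.72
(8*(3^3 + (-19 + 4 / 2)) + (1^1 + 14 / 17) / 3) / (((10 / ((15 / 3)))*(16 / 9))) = 12333 / 544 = 22.67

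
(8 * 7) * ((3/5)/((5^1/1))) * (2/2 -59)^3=-32778816/25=-1311152.64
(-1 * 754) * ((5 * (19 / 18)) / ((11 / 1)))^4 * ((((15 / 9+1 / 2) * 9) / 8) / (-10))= 79837902625 / 8197085952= 9.74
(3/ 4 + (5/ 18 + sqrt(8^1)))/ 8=37/ 288 + sqrt(2)/ 4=0.48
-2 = -2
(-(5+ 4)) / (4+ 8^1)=-0.75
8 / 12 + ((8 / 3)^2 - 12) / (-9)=98 / 81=1.21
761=761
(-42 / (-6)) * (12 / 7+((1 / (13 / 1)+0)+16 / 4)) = 527 / 13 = 40.54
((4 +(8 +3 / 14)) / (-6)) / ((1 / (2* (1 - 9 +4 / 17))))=3762 / 119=31.61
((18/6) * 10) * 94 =2820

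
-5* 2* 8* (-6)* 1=480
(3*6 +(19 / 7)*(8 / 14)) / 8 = 479 / 196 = 2.44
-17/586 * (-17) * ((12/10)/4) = 867/5860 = 0.15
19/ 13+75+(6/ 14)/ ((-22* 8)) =76.46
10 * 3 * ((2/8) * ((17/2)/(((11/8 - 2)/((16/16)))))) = -102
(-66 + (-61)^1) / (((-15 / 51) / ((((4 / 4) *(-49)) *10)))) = -211582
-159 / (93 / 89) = -4717 / 31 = -152.16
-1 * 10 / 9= -10 / 9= -1.11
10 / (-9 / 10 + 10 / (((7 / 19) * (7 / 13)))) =4900 / 24259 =0.20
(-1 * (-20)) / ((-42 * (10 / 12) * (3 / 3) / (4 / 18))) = -8 / 63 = -0.13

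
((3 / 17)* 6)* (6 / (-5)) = -108 / 85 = -1.27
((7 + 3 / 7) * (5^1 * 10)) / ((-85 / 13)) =-6760 / 119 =-56.81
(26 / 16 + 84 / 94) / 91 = 947 / 34216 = 0.03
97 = 97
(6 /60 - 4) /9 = -13 /30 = -0.43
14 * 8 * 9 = 1008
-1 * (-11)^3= 1331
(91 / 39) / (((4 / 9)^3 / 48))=5103 / 4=1275.75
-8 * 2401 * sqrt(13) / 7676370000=-2401 * sqrt(13) / 959546250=-0.00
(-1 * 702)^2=492804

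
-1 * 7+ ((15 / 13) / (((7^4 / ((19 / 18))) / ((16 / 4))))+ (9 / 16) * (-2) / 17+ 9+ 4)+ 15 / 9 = 32272451 / 4244968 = 7.60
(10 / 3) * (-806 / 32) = -2015 / 24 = -83.96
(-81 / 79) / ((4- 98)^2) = -81 / 698044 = -0.00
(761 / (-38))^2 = 579121 / 1444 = 401.05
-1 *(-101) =101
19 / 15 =1.27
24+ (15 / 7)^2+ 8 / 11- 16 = 7179 / 539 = 13.32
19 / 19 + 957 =958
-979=-979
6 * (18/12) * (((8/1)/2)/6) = 6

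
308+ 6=314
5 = 5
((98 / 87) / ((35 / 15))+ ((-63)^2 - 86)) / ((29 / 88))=9910648 / 841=11784.36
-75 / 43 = -1.74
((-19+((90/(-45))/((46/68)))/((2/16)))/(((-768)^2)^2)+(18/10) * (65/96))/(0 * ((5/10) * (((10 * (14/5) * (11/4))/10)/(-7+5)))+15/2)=216707943607/1333587345408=0.16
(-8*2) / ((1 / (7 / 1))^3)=-5488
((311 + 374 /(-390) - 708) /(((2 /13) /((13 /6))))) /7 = -72059 /90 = -800.66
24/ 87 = 8/ 29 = 0.28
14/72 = 0.19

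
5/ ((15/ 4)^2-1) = 80/ 209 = 0.38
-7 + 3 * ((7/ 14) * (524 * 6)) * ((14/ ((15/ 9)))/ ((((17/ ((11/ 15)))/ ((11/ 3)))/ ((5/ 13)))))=2655233/ 1105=2402.93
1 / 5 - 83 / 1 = -414 / 5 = -82.80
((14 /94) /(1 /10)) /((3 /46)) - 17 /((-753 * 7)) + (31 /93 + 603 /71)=556990589 /17589327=31.67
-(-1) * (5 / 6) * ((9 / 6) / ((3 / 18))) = 15 / 2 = 7.50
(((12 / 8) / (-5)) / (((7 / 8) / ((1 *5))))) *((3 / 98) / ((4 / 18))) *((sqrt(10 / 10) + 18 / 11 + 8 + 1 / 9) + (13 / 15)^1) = -51741 / 18865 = -2.74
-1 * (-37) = 37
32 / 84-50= -1042 / 21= -49.62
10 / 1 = 10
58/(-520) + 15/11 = 3581/2860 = 1.25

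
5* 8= 40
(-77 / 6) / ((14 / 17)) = -187 / 12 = -15.58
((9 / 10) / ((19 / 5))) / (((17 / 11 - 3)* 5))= -99 / 3040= -0.03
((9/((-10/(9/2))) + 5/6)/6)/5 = -193/1800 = -0.11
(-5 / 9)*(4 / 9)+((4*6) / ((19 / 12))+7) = 33721 / 1539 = 21.91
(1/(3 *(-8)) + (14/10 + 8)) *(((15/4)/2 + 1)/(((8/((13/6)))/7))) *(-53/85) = -31.80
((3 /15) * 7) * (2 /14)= 1 /5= 0.20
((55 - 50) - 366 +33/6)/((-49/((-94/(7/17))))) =-568089/343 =-1656.24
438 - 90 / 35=3048 / 7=435.43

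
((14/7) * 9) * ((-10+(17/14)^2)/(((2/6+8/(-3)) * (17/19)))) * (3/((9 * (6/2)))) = 95247/11662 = 8.17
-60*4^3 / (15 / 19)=-4864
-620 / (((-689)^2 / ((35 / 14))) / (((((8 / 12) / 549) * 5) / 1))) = -15500 / 781865487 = -0.00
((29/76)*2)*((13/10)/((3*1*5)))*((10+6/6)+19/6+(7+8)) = 2639/1368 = 1.93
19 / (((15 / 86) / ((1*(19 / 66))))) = 15523 / 495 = 31.36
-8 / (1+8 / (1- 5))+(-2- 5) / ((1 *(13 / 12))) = 20 / 13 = 1.54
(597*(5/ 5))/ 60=199/ 20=9.95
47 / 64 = 0.73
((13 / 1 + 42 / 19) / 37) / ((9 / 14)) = 4046 / 6327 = 0.64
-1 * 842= -842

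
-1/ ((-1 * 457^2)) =1/ 208849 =0.00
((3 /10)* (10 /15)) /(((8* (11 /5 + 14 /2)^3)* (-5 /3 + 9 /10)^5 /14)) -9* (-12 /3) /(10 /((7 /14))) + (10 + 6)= 6969013236884 /391554926405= 17.80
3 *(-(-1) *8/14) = 12/7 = 1.71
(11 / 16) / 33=1 / 48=0.02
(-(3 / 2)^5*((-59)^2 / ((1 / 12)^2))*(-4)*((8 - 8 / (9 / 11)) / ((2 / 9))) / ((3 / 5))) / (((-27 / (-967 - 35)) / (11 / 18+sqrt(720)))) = -206762487737.54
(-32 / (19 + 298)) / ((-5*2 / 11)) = 176 / 1585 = 0.11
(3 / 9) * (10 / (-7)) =-10 / 21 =-0.48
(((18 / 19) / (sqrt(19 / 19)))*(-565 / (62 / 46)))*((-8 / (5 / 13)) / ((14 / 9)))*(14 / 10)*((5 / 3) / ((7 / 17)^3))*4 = 143420138784 / 202027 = 709905.80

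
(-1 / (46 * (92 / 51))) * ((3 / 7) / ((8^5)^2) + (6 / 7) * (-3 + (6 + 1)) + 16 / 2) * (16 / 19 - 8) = 74474732915241 / 75545253511168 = 0.99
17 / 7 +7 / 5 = 134 / 35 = 3.83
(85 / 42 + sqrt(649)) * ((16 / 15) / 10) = 68 / 315 + 8 * sqrt(649) / 75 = 2.93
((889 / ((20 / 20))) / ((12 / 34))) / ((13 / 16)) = 3100.10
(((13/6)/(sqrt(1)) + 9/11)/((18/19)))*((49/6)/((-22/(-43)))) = 7886501/156816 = 50.29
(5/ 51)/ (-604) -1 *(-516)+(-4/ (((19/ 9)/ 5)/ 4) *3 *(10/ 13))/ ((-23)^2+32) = 43173285503/ 83694468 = 515.84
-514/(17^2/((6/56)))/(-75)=257/101150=0.00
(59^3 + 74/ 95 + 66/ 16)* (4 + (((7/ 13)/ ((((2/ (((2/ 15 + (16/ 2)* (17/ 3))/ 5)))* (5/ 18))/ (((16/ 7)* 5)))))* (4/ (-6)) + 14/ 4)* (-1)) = 13894379.09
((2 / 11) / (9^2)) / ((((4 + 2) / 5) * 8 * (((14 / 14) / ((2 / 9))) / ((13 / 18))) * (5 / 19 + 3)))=1235 / 107390448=0.00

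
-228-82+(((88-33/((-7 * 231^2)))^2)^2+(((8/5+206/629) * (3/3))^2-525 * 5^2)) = 9734388906417136456930802343274/162357942579502191239025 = 59956345.54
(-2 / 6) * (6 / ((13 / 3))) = -6 / 13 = -0.46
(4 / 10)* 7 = 2.80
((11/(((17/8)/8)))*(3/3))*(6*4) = 16896/17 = 993.88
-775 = -775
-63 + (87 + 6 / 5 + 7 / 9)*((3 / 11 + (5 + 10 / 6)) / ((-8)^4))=-8688281 / 138240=-62.85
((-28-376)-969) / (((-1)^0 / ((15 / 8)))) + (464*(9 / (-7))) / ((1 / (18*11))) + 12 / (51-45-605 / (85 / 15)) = -3859363687 / 31976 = -120695.64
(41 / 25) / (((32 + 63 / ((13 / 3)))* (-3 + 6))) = 533 / 45375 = 0.01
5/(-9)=-5/9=-0.56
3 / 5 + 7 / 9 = 62 / 45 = 1.38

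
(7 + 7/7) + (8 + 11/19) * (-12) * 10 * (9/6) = -29188/19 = -1536.21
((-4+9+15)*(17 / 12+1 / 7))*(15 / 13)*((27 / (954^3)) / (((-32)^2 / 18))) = 3275 / 166475452416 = 0.00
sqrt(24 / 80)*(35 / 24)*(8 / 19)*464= 1624*sqrt(30) / 57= 156.05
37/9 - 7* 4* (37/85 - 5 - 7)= 327.92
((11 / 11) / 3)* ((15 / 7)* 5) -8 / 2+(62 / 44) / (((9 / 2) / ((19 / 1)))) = 3826 / 693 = 5.52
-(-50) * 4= 200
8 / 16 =1 / 2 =0.50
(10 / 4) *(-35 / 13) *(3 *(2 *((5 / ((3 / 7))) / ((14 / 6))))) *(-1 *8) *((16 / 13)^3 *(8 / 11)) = 688128000 / 314171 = 2190.30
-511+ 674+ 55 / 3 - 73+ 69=532 / 3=177.33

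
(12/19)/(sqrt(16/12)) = 0.55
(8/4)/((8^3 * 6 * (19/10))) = 5/14592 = 0.00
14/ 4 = 7/ 2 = 3.50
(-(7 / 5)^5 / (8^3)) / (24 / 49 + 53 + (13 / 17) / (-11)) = -154002541 / 783184000000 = -0.00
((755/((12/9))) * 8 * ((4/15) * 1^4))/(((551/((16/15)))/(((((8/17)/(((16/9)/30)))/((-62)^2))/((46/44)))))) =956736/207038801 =0.00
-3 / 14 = -0.21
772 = 772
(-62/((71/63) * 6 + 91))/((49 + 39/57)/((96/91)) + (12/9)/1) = -148428/11334613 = -0.01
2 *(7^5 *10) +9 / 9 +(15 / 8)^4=1376884161 / 4096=336153.36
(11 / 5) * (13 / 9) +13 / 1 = 728 / 45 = 16.18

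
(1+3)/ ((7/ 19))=76/ 7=10.86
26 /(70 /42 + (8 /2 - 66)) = -78 /181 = -0.43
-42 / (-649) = 42 / 649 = 0.06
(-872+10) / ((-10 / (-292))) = -25170.40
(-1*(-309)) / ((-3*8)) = -103 / 8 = -12.88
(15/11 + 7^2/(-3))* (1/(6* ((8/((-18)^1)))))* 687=169689/44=3856.57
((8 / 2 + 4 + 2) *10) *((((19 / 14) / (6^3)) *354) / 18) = 28025 / 2268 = 12.36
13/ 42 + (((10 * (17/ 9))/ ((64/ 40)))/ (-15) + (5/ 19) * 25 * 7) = 654641/ 14364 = 45.58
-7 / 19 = -0.37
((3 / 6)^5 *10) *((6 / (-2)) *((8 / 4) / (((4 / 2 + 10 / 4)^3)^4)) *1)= -2560 / 94143178827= -0.00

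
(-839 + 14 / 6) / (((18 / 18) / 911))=-2286610 / 3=-762203.33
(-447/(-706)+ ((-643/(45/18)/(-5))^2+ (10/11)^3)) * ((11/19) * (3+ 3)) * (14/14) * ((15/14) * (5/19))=13993758415629/5396787550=2592.98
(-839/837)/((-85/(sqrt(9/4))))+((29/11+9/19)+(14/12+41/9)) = 14621416/1652145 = 8.85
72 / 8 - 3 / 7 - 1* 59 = -353 / 7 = -50.43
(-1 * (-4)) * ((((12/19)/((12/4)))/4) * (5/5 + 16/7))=0.69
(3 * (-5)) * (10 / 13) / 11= -150 / 143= -1.05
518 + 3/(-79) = 40919/79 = 517.96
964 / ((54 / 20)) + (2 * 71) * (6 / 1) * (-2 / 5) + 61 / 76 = 174827 / 10260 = 17.04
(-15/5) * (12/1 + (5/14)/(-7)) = -3513/98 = -35.85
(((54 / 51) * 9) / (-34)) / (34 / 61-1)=183 / 289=0.63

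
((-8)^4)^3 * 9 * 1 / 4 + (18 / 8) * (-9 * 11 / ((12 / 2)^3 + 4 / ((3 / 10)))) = 425510999946639 / 2752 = 154618822655.03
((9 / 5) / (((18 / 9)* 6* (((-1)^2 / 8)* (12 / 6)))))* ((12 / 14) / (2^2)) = 9 / 70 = 0.13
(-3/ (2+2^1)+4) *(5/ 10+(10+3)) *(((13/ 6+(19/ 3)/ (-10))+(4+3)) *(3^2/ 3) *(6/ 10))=673.92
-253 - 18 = -271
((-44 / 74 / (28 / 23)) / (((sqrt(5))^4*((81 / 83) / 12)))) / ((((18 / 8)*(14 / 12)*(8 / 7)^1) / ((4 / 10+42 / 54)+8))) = -2477882 / 3371625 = -0.73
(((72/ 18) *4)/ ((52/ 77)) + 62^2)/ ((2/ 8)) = 201120/ 13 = 15470.77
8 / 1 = 8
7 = 7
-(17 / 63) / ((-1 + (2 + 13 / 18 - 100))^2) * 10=-6120 / 21905527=-0.00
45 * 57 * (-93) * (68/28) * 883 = -3580798995/7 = -511542713.57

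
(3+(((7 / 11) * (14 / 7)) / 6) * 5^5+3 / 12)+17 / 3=29559 / 44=671.80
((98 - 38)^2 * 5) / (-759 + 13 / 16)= -288000 / 12131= -23.74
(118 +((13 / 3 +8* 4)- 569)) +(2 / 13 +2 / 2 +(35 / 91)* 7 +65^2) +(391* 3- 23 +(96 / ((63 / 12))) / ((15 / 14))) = 323781 / 65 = 4981.25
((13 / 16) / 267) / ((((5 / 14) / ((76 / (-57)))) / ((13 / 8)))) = -1183 / 64080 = -0.02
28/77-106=-1162/11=-105.64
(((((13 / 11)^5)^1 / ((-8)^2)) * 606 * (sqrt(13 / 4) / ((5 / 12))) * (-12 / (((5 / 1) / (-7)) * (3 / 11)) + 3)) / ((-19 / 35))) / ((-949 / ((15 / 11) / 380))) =9268415793 * sqrt(13) / 786289634240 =0.04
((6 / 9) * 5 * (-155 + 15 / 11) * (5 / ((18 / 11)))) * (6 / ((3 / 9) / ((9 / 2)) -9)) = 253500 / 241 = 1051.87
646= 646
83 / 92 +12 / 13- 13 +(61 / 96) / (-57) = -18301559 / 1636128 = -11.19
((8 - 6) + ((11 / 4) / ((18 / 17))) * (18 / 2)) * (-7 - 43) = -5075 / 4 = -1268.75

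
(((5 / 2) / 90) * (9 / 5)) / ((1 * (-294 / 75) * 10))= -1 / 784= -0.00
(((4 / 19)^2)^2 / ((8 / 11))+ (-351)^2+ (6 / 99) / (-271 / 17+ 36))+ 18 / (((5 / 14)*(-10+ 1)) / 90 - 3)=15356597423426203 / 124652688105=123195.08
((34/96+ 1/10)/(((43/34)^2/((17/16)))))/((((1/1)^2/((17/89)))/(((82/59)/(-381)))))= -373255349/1775600025120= -0.00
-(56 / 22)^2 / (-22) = 392 / 1331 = 0.29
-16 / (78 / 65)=-40 / 3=-13.33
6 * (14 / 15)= 28 / 5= 5.60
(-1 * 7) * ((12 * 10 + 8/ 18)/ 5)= -7588/ 45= -168.62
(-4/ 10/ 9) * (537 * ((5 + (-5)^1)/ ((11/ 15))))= 0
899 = 899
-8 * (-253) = 2024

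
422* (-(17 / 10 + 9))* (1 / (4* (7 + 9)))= -22577 / 320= -70.55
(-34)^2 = 1156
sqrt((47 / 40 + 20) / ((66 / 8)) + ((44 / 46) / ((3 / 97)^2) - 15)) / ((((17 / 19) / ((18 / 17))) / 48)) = 2736*sqrt(470175890) / 33235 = 1785.05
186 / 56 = 93 / 28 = 3.32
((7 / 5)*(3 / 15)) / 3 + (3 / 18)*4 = 19 / 25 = 0.76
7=7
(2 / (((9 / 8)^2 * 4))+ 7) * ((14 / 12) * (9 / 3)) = 4193 / 162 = 25.88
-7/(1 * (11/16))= -112/11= -10.18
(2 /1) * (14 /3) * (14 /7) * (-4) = -224 /3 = -74.67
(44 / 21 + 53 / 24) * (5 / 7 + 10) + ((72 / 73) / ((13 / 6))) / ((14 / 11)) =17286231 / 372008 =46.47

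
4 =4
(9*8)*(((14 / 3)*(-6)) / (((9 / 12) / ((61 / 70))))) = -11712 / 5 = -2342.40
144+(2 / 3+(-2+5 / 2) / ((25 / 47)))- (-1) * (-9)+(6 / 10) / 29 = 594329 / 4350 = 136.63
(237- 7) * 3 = 690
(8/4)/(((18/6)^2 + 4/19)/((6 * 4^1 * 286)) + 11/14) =1825824/718513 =2.54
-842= -842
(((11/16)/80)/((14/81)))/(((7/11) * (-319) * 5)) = -0.00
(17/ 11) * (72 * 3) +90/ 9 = 3782/ 11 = 343.82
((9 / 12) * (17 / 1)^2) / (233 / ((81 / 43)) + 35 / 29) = 119799 / 69032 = 1.74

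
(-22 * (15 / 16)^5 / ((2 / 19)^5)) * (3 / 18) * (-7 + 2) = 34471940765625 / 33554432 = 1027343.89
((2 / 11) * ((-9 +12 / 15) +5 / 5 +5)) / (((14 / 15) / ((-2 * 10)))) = 60 / 7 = 8.57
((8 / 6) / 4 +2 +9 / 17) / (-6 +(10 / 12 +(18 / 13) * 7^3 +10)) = 3796 / 636157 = 0.01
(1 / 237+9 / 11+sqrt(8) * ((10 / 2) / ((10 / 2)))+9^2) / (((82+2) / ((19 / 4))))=19 * sqrt(2) / 168+578987 / 125136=4.79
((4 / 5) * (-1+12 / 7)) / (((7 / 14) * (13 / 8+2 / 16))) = 32 / 49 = 0.65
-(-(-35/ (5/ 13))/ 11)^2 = -8281/ 121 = -68.44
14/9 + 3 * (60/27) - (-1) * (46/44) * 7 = 3077/198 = 15.54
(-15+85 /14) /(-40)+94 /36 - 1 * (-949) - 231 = 726601 /1008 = 720.83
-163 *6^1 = -978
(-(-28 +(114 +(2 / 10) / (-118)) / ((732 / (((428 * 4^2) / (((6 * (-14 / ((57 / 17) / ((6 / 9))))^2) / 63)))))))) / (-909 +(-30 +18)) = 206361849713 / 134111912340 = 1.54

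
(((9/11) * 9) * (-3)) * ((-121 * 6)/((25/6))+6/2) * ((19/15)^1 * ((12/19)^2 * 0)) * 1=0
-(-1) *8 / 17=8 / 17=0.47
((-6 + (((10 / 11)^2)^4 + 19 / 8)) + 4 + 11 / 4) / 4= 6158972025 / 6859484192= 0.90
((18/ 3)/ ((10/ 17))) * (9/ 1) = 459/ 5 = 91.80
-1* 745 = -745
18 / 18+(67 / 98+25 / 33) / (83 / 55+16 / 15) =1.56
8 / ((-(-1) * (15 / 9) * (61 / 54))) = 1296 / 305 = 4.25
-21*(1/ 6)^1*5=-35/ 2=-17.50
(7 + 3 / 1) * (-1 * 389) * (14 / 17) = -54460 / 17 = -3203.53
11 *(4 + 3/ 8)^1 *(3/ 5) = 231/ 8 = 28.88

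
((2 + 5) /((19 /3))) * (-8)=-168 /19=-8.84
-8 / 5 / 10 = -4 / 25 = -0.16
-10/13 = -0.77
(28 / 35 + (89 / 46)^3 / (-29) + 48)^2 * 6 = 1408598631468136443 / 99598546119200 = 14142.76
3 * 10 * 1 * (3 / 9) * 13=130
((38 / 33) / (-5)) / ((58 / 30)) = -38 / 319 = -0.12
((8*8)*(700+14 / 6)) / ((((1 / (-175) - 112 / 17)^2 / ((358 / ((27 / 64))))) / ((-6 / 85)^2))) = 15139223142400 / 3463440201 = 4371.15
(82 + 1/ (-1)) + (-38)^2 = 1525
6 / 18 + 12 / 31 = 67 / 93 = 0.72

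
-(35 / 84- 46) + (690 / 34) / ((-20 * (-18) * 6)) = 111611 / 2448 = 45.59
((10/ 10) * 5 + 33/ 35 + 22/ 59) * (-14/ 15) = -26084/ 4425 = -5.89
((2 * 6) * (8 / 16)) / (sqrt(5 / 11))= 6 * sqrt(55) / 5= 8.90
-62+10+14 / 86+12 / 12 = -2186 / 43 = -50.84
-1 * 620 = -620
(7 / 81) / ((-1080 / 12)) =-7 / 7290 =-0.00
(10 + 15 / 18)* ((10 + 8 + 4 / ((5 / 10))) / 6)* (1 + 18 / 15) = 1859 / 18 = 103.28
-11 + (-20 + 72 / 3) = -7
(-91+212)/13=121/13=9.31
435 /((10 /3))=261 /2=130.50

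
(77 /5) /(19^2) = 77 /1805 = 0.04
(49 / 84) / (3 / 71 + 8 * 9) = 0.01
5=5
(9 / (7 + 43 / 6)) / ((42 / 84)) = 108 / 85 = 1.27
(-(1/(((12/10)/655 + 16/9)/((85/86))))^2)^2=39399522452143261962890625/414102881608748182599844096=0.10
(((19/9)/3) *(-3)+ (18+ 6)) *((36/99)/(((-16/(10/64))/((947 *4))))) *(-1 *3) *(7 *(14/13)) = 45706955/6864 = 6658.94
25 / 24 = 1.04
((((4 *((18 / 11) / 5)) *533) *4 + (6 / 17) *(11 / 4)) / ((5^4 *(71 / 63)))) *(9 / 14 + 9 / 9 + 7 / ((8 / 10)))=13673670669 / 331925000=41.20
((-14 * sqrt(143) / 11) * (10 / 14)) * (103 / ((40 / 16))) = -412 * sqrt(143) / 11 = -447.89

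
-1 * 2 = -2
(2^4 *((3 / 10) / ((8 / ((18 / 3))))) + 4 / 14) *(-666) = -90576 / 35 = -2587.89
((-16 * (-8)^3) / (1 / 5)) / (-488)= -83.93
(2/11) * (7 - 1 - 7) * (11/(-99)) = 2/99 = 0.02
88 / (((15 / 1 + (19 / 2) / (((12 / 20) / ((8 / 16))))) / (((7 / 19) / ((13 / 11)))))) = 7392 / 6175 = 1.20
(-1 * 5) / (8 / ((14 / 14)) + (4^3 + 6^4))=-5 / 1368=-0.00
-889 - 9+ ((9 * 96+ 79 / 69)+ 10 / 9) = -31.74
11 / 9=1.22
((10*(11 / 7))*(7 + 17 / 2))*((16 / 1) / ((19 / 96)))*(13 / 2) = 17022720 / 133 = 127990.38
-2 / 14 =-1 / 7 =-0.14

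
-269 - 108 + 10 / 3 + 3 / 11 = -12322 / 33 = -373.39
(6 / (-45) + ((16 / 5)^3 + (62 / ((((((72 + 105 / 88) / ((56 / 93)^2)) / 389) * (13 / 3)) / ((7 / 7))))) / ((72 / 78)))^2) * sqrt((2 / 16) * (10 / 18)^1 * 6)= 98981108583028334393 * sqrt(15) / 151375742227546875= 2532.45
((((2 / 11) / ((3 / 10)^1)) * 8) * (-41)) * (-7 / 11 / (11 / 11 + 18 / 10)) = 16400 / 363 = 45.18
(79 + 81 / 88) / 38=7033 / 3344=2.10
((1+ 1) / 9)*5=10 / 9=1.11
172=172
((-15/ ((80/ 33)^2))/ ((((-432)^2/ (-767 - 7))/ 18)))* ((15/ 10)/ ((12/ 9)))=0.21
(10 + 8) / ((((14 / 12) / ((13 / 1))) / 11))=15444 / 7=2206.29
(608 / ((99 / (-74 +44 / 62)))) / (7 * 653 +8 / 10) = -6906880 / 70154271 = -0.10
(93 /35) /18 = 31 /210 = 0.15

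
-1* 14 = -14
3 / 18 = 1 / 6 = 0.17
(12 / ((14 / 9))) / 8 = 0.96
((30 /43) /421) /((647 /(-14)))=-420 /11712641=-0.00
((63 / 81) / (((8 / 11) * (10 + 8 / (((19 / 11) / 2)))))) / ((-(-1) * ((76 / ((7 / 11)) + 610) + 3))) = 10241 / 135106704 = 0.00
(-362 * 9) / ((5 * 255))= -1086 / 425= -2.56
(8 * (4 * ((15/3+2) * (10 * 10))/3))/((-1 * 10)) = -2240/3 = -746.67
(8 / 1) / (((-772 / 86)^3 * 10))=-79507 / 71890570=-0.00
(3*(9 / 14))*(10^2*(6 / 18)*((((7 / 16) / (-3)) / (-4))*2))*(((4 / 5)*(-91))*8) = -2730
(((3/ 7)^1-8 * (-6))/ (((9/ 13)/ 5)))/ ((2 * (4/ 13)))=95485/ 168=568.36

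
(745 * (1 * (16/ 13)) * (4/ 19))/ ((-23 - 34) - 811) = -11920/ 53599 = -0.22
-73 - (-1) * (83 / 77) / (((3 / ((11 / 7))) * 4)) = -42841 / 588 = -72.86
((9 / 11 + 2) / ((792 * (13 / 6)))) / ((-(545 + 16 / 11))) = -31 / 10314876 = -0.00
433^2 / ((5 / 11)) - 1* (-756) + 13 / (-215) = 88844824 / 215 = 413231.74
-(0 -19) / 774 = 19 / 774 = 0.02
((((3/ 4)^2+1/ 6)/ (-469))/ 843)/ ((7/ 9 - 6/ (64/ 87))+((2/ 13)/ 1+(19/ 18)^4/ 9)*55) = -170586/ 801894212579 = -0.00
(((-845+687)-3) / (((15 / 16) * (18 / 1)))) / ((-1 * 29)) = 1288 / 3915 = 0.33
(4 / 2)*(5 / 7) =10 / 7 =1.43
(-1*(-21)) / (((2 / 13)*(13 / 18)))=189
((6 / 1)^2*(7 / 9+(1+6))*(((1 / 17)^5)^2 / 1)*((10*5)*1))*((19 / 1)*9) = 2394000 / 2015993900449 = 0.00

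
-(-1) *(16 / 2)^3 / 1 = 512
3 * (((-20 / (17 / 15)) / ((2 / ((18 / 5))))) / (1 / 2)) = -3240 / 17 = -190.59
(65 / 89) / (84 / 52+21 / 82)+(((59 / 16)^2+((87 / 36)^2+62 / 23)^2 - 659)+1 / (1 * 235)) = -8729047191628301 / 15256684679040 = -572.15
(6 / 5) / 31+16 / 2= 1246 / 155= 8.04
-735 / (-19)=735 / 19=38.68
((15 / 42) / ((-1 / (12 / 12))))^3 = -125 / 2744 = -0.05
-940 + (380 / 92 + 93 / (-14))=-303489 / 322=-942.51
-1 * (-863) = 863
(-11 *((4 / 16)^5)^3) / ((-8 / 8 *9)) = 11 / 9663676416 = 0.00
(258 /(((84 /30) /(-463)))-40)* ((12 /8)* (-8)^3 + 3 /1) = 32667139.29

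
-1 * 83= -83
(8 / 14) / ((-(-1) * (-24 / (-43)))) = 43 / 42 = 1.02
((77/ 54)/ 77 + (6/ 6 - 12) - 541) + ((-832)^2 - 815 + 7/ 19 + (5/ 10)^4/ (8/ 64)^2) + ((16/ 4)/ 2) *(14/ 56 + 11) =354423434/ 513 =690883.89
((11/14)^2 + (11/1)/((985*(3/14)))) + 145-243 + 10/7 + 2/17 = -95.78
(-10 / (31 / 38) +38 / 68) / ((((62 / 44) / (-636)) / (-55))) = -4744722180 / 16337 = -290428.00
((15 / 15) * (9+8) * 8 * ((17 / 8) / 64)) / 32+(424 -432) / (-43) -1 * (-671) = 59119755 / 88064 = 671.33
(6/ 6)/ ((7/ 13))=1.86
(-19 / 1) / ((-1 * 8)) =19 / 8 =2.38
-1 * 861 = -861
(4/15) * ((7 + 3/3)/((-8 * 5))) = -0.05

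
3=3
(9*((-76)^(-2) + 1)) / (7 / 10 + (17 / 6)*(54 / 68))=3.05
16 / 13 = 1.23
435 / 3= 145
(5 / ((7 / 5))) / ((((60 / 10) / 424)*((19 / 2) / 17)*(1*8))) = 22525 / 399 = 56.45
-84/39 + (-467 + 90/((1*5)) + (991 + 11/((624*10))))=259127/480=539.85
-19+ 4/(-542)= -5151/271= -19.01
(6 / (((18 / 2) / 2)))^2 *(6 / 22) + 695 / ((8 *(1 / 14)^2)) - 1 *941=1061741 / 66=16086.98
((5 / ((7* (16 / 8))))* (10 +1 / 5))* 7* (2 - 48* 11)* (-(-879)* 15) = -176850405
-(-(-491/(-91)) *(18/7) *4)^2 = -1249763904/405769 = -3079.99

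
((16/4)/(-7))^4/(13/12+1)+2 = 123122/60025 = 2.05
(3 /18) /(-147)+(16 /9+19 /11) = 33995 /9702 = 3.50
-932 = -932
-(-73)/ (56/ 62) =2263/ 28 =80.82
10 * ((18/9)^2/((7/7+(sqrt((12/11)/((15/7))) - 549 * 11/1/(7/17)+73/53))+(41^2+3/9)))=-35380915924200/11483258488633963 - 99101520 * sqrt(385)/11483258488633963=-0.00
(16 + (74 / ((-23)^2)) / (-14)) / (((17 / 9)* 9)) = 3483 / 3703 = 0.94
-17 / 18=-0.94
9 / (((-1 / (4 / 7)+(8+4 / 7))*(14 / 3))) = 54 / 191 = 0.28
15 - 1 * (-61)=76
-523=-523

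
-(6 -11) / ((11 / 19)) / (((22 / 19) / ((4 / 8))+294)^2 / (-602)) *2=-2064559 / 17433295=-0.12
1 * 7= 7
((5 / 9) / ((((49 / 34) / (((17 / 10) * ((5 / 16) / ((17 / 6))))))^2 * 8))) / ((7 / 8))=1445 / 1075648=0.00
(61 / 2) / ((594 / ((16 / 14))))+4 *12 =99914 / 2079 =48.06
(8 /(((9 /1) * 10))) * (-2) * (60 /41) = -32 /123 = -0.26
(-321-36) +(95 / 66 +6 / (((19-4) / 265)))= -16471 / 66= -249.56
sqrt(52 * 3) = 2 * sqrt(39) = 12.49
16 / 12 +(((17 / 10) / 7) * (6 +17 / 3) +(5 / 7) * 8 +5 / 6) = 75 / 7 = 10.71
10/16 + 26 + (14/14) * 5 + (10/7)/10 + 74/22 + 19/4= 24567/616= 39.88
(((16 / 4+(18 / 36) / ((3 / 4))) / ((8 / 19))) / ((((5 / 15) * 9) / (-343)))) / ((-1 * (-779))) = -2401 / 1476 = -1.63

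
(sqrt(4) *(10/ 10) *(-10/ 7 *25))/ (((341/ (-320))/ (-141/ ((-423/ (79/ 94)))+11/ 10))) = 4448000/ 48081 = 92.51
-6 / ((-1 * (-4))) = -3 / 2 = -1.50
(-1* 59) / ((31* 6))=-59 / 186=-0.32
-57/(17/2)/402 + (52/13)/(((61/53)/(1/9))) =231037/625311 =0.37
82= 82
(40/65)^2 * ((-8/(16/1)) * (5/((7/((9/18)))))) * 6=-480/1183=-0.41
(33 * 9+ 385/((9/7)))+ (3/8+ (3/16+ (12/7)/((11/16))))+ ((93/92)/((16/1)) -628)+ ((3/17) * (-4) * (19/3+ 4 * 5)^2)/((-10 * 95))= -229993923601/8237275200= -27.92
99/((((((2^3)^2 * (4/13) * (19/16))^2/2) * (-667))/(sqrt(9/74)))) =-50193 * sqrt(74)/2280734464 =-0.00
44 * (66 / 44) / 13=66 / 13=5.08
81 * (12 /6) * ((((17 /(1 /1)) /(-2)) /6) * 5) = -2295 /2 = -1147.50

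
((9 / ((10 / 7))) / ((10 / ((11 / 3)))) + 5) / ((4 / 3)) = 2193 / 400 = 5.48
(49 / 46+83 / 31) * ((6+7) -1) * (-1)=-32022 / 713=-44.91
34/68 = 1/2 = 0.50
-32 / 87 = -0.37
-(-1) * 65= 65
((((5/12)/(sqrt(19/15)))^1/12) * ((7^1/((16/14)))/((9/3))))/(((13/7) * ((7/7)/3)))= 0.10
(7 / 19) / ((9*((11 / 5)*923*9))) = 35 / 15625467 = 0.00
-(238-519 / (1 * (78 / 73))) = 247.73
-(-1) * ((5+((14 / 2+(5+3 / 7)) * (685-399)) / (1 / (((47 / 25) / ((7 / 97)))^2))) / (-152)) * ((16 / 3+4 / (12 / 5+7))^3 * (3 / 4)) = -25226056240491026 / 11096083125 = -2273419.90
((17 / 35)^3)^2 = 24137569 / 1838265625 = 0.01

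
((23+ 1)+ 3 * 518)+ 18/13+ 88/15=309124/195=1585.25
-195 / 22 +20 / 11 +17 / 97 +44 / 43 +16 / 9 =-3360551 / 825858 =-4.07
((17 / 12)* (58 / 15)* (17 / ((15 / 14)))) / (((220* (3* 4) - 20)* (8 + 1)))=58667 / 15916500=0.00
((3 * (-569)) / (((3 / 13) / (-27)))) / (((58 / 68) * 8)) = 3395223 / 116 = 29269.16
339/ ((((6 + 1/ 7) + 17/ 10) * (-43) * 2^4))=-3955/ 62952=-0.06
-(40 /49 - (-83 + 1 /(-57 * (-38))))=-8895713 /106134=-83.82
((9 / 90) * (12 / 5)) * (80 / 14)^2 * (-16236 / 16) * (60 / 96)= -243540 / 49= -4970.20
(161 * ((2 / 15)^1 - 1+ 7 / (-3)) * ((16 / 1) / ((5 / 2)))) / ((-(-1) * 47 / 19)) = -1566208 / 1175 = -1332.94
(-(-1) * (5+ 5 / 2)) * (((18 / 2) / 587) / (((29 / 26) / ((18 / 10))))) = 3159 / 17023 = 0.19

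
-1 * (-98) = 98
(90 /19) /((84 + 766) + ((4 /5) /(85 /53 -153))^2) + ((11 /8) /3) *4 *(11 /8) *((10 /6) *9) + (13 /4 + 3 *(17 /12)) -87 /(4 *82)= 48017584768087421 /1065806209971376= 45.05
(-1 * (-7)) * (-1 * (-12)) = 84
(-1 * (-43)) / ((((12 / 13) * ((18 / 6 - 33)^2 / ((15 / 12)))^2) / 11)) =6149 / 6220800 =0.00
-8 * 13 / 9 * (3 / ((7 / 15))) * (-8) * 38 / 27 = 158080 / 189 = 836.40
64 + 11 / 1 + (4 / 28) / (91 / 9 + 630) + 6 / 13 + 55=68394709 / 524251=130.46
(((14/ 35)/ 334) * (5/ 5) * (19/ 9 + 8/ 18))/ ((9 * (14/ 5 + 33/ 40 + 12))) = 184/ 8454375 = 0.00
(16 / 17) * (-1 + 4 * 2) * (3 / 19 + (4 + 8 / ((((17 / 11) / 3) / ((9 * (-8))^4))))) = 15097517460368 / 5491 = 2749502360.29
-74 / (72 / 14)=-259 / 18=-14.39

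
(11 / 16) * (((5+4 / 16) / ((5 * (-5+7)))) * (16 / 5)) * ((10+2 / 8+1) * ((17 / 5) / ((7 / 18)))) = 45441 / 400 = 113.60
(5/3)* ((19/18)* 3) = 95/18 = 5.28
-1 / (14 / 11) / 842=-11 / 11788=-0.00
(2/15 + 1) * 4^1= 4.53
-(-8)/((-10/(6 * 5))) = -24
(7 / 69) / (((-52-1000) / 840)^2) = 102900 / 1590887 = 0.06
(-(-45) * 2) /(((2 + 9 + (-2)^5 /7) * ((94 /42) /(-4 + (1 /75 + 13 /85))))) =-10192 /425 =-23.98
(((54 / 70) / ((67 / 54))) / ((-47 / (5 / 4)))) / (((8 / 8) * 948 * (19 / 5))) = -1215 / 264692344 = -0.00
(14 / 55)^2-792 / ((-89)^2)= -0.04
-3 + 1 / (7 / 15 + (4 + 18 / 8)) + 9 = 2478 / 403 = 6.15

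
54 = 54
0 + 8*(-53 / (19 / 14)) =-5936 / 19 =-312.42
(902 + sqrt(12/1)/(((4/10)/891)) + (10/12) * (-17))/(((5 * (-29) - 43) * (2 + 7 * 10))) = -495 * sqrt(3)/1504 - 5327/81216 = -0.64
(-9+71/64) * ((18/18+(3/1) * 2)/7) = -505/64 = -7.89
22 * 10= 220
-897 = -897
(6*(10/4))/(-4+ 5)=15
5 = 5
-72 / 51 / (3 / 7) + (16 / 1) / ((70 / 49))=672 / 85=7.91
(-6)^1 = -6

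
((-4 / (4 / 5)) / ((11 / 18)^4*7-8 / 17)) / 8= -1.24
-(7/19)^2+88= 31719/361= 87.86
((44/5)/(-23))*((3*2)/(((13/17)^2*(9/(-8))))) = 3.49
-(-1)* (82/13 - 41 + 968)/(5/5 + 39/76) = 922108/1495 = 616.79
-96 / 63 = -32 / 21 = -1.52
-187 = -187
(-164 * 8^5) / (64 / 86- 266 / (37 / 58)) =2137489408 / 165555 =12911.05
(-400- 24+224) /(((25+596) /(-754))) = 150800 /621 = 242.83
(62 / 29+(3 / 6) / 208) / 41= 25821 / 494624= 0.05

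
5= 5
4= 4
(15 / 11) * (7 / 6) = 35 / 22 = 1.59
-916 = -916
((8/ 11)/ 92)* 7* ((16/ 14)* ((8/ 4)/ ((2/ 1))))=16/ 253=0.06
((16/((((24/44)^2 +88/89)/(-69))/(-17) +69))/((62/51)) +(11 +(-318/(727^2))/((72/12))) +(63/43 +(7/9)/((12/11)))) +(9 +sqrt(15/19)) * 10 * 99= 990 * sqrt(285)/19 +13762980402411499150787/1542352539203020260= 9803.01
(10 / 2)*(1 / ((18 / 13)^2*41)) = 845 / 13284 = 0.06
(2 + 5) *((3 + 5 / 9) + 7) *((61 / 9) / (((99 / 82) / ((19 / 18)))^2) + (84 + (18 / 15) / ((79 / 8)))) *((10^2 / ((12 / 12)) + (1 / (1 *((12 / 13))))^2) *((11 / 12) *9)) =5507616.00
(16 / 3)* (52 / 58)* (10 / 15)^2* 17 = 28288 / 783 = 36.13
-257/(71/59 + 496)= -15163/29335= -0.52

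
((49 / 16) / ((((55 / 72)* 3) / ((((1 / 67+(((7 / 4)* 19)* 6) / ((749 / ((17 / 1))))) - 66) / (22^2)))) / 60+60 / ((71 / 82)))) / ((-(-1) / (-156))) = -6.92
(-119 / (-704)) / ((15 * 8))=119 / 84480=0.00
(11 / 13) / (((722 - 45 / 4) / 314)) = 13816 / 36959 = 0.37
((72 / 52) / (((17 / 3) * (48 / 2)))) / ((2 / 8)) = 9 / 221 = 0.04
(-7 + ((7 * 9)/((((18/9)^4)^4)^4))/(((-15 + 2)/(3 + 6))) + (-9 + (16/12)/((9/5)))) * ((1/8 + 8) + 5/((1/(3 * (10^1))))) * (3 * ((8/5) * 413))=-10323592743169536788235045845/2158269056624017539072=-4783274.22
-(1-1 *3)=2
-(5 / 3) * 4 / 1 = -20 / 3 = -6.67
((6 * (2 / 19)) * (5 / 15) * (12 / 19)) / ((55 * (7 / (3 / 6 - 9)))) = -408 / 138985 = -0.00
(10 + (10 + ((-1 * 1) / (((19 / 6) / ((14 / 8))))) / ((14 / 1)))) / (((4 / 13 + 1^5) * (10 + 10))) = 19721 / 25840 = 0.76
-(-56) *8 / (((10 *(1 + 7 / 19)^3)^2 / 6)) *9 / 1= 8891671509 / 241340450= 36.84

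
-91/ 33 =-2.76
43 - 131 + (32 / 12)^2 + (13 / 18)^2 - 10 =-29279 / 324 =-90.37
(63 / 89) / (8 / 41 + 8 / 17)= 1.06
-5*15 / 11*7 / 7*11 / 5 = -15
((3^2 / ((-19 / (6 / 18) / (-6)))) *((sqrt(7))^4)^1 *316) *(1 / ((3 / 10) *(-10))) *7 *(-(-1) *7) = -4552296 / 19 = -239594.53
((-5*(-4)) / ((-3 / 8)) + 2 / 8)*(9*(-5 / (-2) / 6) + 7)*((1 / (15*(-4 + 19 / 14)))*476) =22816703 / 3330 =6851.86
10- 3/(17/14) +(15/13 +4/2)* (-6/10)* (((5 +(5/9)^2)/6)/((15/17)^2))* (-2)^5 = 307498208/4027725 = 76.35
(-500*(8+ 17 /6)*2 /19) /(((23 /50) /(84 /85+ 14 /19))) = -905450000 /423453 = -2138.25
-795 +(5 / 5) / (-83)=-65986 / 83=-795.01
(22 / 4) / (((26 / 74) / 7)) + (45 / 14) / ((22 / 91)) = 70283 / 572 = 122.87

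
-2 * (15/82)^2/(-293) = 225/985066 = 0.00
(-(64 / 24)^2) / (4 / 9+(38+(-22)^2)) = -0.01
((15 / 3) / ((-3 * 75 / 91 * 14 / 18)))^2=169 / 25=6.76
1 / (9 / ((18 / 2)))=1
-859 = -859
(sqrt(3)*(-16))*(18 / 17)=-288*sqrt(3) / 17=-29.34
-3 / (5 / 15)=-9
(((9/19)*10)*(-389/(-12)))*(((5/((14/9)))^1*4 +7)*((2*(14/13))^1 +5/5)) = 33253665/3458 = 9616.44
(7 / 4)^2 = 49 / 16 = 3.06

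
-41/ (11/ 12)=-492/ 11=-44.73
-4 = -4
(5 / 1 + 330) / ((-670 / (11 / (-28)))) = 11 / 56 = 0.20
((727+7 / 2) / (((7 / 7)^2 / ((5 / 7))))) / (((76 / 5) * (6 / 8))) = 12175 / 266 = 45.77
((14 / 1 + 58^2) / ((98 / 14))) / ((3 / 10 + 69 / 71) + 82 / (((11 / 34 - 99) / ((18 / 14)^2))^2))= 617313683809900 / 1656386139473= 372.69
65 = 65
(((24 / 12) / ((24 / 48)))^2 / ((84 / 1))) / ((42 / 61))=122 / 441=0.28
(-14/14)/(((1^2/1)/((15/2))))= -15/2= -7.50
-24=-24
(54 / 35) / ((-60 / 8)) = -36 / 175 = -0.21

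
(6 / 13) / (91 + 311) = 1 / 871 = 0.00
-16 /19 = -0.84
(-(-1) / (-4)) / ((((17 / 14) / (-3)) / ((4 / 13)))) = 42 / 221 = 0.19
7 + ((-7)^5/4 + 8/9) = -150979/36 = -4193.86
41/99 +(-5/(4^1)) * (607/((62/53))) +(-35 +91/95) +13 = -1560954763/2332440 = -669.24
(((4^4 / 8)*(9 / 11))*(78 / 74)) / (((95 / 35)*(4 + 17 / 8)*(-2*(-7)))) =0.12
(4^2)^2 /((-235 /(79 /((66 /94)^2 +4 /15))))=-2851584 /25171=-113.29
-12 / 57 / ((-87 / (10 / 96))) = 0.00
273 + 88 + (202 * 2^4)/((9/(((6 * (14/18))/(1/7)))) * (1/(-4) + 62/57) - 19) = 26393337/139793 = 188.80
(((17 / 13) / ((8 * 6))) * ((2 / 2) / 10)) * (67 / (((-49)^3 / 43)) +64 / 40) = 5251793 / 1223549600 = 0.00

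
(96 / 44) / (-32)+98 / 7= 13.93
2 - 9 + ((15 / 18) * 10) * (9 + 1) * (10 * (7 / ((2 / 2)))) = 17479 / 3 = 5826.33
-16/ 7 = -2.29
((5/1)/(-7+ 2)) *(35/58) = -35/58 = -0.60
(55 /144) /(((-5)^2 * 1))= 11 /720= 0.02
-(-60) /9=20 /3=6.67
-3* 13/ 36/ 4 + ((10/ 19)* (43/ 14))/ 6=-0.00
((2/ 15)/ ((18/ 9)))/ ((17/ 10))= 2/ 51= 0.04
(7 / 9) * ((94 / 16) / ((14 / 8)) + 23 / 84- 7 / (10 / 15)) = -577 / 108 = -5.34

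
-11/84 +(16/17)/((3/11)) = 4741/1428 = 3.32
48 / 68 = 12 / 17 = 0.71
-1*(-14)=14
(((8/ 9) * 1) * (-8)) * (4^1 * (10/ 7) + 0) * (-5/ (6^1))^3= 40000/ 1701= 23.52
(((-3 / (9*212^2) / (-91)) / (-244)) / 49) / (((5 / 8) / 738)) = -123 / 15280903820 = -0.00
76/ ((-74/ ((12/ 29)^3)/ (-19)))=1247616/ 902393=1.38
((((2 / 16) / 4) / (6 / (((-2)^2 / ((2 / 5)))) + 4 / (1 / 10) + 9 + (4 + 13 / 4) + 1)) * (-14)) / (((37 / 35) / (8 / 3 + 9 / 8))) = -0.03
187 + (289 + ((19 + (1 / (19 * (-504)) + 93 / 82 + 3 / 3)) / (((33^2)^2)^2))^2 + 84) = 170744629798977017072995623623289943129 / 304901124641030387630349204953103936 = 560.00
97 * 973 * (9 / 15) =283143 / 5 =56628.60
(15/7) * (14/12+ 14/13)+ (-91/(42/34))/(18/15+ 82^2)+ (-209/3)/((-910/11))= 15224761/2699970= 5.64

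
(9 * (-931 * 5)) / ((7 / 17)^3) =-4200615 / 7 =-600087.86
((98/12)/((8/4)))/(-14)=-7/24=-0.29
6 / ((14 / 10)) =4.29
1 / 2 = 0.50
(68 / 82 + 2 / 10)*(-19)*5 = -4009 / 41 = -97.78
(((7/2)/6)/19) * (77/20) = 539/4560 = 0.12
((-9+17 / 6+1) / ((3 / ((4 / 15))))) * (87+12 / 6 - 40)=-3038 / 135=-22.50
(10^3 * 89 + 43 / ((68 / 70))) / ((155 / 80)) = 24220040 / 527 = 45958.33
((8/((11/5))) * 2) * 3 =240/11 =21.82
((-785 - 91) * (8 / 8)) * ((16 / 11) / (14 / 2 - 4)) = -4672 / 11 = -424.73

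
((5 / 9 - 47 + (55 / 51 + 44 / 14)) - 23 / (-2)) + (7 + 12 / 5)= -228371 / 10710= -21.32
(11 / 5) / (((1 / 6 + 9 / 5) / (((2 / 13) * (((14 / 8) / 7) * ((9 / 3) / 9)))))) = 11 / 767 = 0.01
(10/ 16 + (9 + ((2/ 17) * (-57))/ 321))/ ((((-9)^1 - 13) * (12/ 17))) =-139759/ 225984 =-0.62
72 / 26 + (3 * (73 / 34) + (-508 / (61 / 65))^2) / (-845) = -36775665739 / 106904330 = -344.01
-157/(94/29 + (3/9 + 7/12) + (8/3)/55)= -3004980/80513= -37.32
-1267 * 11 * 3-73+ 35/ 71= -2973729/ 71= -41883.51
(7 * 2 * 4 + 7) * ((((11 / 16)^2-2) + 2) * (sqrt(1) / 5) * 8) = 7623 / 160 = 47.64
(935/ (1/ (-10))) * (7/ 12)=-32725/ 6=-5454.17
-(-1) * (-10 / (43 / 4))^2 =1600 / 1849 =0.87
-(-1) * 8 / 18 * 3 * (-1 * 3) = -4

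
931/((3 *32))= 9.70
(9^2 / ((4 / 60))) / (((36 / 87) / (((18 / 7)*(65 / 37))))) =6870825 / 518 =13264.14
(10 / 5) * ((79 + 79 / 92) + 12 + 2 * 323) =1475.72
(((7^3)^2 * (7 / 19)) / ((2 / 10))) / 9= 4117715 / 171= 24080.20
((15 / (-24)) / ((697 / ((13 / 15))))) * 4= -13 / 4182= -0.00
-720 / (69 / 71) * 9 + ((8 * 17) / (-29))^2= -128550352 / 19343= -6645.83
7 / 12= 0.58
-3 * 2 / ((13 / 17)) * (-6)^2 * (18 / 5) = -66096 / 65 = -1016.86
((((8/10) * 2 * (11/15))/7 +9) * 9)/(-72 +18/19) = -91447/78750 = -1.16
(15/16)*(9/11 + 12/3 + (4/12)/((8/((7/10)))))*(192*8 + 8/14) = 34411133/4928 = 6982.78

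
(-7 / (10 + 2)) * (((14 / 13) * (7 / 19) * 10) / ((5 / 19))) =-343 / 39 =-8.79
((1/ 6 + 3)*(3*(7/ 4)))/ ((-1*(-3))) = 133/ 24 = 5.54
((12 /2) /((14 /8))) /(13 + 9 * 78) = 24 /5005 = 0.00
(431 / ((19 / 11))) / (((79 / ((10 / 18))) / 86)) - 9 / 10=20264719 / 135090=150.01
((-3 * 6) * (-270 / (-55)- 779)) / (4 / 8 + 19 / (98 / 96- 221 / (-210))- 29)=-355892940 / 493867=-720.63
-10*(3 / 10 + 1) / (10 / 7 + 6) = -7 / 4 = -1.75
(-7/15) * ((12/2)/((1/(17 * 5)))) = -238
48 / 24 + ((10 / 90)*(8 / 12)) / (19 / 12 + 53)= 11798 / 5895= 2.00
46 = 46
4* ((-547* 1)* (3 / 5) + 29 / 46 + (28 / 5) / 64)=-602567 / 460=-1309.93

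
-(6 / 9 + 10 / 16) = -31 / 24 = -1.29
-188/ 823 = -0.23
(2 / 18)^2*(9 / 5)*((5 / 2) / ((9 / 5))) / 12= 5 / 1944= 0.00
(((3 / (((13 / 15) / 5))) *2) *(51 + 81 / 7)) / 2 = 98550 / 91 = 1082.97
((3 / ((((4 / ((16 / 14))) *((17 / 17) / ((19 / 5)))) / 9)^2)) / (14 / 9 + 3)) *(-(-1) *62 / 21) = 65265912 / 351575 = 185.64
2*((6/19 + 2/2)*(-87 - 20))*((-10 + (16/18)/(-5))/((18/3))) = 245030/513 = 477.64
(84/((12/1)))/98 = 0.07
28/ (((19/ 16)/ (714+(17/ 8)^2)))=321895/ 19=16941.84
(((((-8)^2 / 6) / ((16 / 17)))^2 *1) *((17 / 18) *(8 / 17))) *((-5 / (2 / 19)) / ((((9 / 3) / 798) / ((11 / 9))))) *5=-3213333200 / 729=-4407864.47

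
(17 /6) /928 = 17 /5568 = 0.00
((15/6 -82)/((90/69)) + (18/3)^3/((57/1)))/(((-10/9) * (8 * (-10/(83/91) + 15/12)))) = -5408529/8170000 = -0.66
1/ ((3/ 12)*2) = 2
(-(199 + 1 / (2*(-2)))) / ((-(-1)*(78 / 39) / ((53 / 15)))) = -351.12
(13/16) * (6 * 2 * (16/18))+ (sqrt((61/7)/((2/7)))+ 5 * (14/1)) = sqrt(122)/2+ 236/3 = 84.19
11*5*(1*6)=330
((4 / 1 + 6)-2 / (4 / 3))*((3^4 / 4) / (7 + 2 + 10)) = 1377 / 152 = 9.06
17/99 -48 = -4735/99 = -47.83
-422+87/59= -24811/59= -420.53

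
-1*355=-355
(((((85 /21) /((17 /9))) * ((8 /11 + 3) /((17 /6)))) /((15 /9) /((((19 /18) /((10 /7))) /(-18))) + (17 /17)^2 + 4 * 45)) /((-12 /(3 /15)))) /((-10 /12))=7011 /17459255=0.00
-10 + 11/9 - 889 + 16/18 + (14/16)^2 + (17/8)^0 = -895.12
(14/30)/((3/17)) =119/45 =2.64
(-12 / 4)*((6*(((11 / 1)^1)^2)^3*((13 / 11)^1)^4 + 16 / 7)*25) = -10886026350 / 7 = -1555146621.43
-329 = -329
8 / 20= 0.40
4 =4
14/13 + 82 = 1080/13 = 83.08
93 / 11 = 8.45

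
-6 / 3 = -2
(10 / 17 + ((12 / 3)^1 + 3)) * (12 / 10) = 774 / 85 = 9.11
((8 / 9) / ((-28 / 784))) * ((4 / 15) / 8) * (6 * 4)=-896 / 45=-19.91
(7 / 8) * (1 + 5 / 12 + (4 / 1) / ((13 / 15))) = 6587 / 1248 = 5.28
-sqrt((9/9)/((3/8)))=-1.63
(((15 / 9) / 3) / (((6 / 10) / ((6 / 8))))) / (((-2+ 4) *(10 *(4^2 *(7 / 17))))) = 85 / 16128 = 0.01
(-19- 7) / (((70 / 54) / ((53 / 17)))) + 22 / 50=-184721 / 2975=-62.09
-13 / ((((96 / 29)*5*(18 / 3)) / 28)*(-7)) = 377 / 720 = 0.52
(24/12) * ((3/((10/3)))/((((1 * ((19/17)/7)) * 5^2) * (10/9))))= 9639/23750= 0.41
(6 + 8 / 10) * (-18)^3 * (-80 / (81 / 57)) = 2232576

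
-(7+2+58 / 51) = -517 / 51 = -10.14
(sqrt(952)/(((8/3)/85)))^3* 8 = 1973183625* sqrt(238)/4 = 7610198589.21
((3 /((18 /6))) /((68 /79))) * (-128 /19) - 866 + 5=-280631 /323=-868.83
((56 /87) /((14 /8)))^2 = 1024 /7569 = 0.14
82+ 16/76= 1562/19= 82.21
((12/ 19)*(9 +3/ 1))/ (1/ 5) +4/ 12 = 2179/ 57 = 38.23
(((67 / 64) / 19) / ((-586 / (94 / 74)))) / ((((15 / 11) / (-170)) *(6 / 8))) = 588863 / 29660976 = 0.02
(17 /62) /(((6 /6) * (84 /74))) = 629 /2604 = 0.24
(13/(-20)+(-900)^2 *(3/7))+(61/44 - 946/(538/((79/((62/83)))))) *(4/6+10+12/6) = 13283990952193/38526180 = 344804.26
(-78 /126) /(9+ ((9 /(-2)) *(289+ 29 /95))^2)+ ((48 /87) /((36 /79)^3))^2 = 2892046603715714965747 /85077315742012381872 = 33.99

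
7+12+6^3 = 235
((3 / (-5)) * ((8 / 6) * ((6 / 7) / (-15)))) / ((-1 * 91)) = -8 / 15925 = -0.00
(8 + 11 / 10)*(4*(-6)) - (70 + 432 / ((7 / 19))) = -51134 / 35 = -1460.97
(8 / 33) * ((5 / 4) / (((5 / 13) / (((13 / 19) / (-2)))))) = -169 / 627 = -0.27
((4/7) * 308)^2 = 30976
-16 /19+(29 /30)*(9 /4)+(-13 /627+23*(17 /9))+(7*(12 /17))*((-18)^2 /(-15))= -79268177 /1279080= -61.97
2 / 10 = 1 / 5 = 0.20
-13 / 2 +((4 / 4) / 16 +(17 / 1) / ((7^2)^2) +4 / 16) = -237427 / 38416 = -6.18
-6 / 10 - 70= -70.60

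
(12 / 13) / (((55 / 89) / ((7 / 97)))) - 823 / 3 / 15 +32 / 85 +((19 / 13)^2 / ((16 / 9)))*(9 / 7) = -50242934741 / 3090014928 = -16.26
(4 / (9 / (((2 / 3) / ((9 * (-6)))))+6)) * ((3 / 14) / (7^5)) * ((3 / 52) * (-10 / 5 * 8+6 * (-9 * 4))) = 348 / 368594317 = 0.00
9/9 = 1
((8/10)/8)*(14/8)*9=63/40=1.58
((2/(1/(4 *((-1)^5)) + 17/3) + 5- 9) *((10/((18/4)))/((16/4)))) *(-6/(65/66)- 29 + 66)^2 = -952515116/494325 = -1926.90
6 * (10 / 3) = 20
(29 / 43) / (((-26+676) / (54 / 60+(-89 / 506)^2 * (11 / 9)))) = 28486207 / 29275389000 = 0.00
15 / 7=2.14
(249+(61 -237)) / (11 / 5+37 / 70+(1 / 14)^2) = 71540 / 2679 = 26.70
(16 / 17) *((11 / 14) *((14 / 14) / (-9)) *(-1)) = 88 / 1071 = 0.08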